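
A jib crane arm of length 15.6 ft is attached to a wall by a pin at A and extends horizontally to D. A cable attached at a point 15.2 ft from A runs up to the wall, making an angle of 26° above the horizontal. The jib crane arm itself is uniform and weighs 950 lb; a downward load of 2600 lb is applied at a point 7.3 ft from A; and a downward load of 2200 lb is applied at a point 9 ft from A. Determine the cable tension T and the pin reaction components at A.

ΣM about A: T·sin26°·15.2 − 950·7.8 − 2600·7.3 − 2200·9 = 0 → T = 46190/(15.2·0.438371) = 6932.06 ≈ 6932 lb.
ΣF_x = 0: A_x − T·cos26° = 0 → A_x = 6932.06 × 0.898794 = 6230 lb.
ΣF_y = 0: A_y + T·sin26° − 950 − 2600 − 2200 = 0 → A_y = 5750 − 6932.06 × 0.438371 = 2711 lb.

T = 6932 lb, A_x = 6230 lb, A_y = 2711 lb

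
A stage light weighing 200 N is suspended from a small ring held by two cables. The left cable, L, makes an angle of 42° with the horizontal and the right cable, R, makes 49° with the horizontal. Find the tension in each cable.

T_L = 131.2 N, T_R = 148.7 N

ΣF_x = 0: −T_L·cos42° + T_R·cos49° = 0 → T_R = 1.13274·T_L.
ΣF_y = 0: T_L·sin42° + T_R·sin49° = 200.
Substitute: T_L·(0.669131 + 1.13274·0.75471) = 200 → T_L = 131.232 ≈ 131.2 N.
Then T_R = 1.13274 × 131.232 = 148.7 N.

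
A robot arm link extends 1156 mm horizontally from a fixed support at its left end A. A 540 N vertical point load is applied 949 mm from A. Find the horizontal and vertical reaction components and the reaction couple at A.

A_x = 0, A_y = 540.0 N, M_A = 512500 N·mm

ΣF_x = 0: A_x = 0.
ΣF_y = 0: A_y − 540 = 0 → A_y = 540.0 N.
ΣM about A: M_A − 540·949 = 0 → M_A = 512500 N·mm.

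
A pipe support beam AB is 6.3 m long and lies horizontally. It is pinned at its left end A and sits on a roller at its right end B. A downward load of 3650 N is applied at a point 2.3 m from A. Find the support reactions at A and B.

Moments about A: B_y·6.3 − 3650·2.3 = 0 → B_y = 8395/6.3 = 1332.54 ≈ 1333 N.
ΣF_y = 0: A_y + 1332.54 − 3650 = 0 → A_y = 2317 N.
ΣF_x = 0: no horizontal applied forces, so A_x = 0.

A_x = 0, A_y = 2317 N, B_y = 1333 N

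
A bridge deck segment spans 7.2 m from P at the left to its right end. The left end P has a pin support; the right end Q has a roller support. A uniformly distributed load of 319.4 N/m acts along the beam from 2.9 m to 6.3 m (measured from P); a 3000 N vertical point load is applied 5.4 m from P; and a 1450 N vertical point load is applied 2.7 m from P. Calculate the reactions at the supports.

Resultant of the distributed load: 319.4 × 3.4 = 1085.96 N at 4.6 m from P.
Taking moments about P: Q_y·7.2 − (319.4·3.4)·4.6 − 3000·5.4 − 1450·2.7 = 0 → Q_y = 25110.416/7.2 = 3487.56 ≈ 3488 N.
ΣF_y = 0: P_y + 3487.56 − 319.4·3.4 − 3000 − 1450 = 0 → P_y = 2048 N.
ΣF_x = 0: no horizontal applied forces, so P_x = 0.

P_x = 0, P_y = 2048 N, Q_y = 3488 N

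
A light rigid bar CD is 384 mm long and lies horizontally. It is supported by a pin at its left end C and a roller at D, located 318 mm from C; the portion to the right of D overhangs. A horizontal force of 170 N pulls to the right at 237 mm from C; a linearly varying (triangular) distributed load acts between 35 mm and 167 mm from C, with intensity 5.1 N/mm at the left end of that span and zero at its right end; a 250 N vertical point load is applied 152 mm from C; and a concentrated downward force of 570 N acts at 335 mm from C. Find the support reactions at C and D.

Resultant of the triangular load: ½ × 5.1 × 132 = 336.6 N, acting at 79 mm from C (one-third of the span from the peak).
Taking moments about C: D_y·318 − (½·5.1·132)·79 − 250·152 − 570·335 = 0 → D_y = 255541.4/318 = 803.589 ≈ 803.6 N.
ΣF_y = 0: C_y + 803.589 − ½·5.1·132 − 250 − 570 = 0 → C_y = 353.0 N.
ΣF_x = 0: C_x + 170 = 0 → C_x = -170.0 N.

C_x = -170.0 N, C_y = 353.0 N, D_y = 803.6 N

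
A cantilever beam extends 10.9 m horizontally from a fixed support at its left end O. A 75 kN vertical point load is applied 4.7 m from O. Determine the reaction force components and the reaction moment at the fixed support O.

ΣF_x = 0: O_x = 0.
ΣF_y = 0: O_y − 75 = 0 → O_y = 75.00 kN.
ΣM about O: M_O − 75·4.7 = 0 → M_O = 352.5 kN·m.

O_x = 0, O_y = 75.00 kN, M_O = 352.5 kN·m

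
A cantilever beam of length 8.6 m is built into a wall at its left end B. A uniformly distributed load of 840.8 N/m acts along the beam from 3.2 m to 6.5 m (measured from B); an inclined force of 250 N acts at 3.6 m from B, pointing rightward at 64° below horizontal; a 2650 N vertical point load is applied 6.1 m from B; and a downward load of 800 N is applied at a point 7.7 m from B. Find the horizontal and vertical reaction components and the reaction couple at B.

Resultant of the distributed load: 840.8 × 3.3 = 2774.64 N at 4.85 m from B.
ΣF_x = 0: B_x + 250·cos64° = 0 → B_x = -109.6 N.
ΣF_y = 0: B_y − 840.8·3.3 − 250·sin64° − 2650 − 800 = 0 → B_y = 6449 N.
ΣM about B: M_B − (840.8·3.3)·4.85 − 250·sin64°·3.6 − 2650·6.1 − 800·7.7 = 0 → M_B = 36590 N·m.

B_x = -109.6 N, B_y = 6449 N, M_B = 36590 N·m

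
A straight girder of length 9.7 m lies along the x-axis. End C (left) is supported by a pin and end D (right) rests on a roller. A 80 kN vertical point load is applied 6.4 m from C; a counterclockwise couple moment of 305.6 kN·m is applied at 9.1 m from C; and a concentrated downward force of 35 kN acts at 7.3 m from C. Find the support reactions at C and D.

Moments about C: D_y·9.7 − 80·6.4 + 305.6 − 35·7.3 = 0 → D_y = 461.9/9.7 = 47.6186 ≈ 47.62 kN.
ΣF_y = 0: C_y + 47.6186 − 80 − 35 = 0 → C_y = 67.38 kN.
ΣF_x = 0: no horizontal applied forces, so C_x = 0.

C_x = 0, C_y = 67.38 kN, D_y = 47.62 kN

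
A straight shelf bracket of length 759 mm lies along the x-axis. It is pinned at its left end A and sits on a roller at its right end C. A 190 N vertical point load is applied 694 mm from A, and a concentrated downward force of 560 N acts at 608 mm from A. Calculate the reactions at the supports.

ΣM about A: C_y·759 − 190·694 − 560·608 = 0 → C_y = 472340/759 = 622.319 ≈ 622.3 N.
ΣF_y = 0: A_y + 622.319 − 190 − 560 = 0 → A_y = 127.7 N.
ΣF_x = 0: no horizontal applied forces, so A_x = 0.

A_x = 0, A_y = 127.7 N, C_y = 622.3 N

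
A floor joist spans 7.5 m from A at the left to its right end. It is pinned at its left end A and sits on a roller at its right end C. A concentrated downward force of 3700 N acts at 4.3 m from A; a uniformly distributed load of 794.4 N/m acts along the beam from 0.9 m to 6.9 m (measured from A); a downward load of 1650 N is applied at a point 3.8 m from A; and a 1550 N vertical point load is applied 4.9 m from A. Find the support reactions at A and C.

A_x = 0, A_y = 5218 N, C_y = 6449 N

Resultant of the distributed load: 794.4 × 6 = 4766.4 N at 3.9 m from A.
Taking moments about A: C_y·7.5 − 3700·4.3 − (794.4·6)·3.9 − 1650·3.8 − 1550·4.9 = 0 → C_y = 48363.96/7.5 = 6448.53 ≈ 6449 N.
ΣF_y = 0: A_y + 6448.53 − 3700 − 794.4·6 − 1650 − 1550 = 0 → A_y = 5218 N.
ΣF_x = 0: no horizontal applied forces, so A_x = 0.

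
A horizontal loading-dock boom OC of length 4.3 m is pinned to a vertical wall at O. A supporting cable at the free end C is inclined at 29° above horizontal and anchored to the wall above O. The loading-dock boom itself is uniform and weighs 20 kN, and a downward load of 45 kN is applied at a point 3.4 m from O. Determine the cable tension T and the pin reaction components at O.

T = 94.02 kN, O_x = 82.23 kN, O_y = 19.42 kN

ΣM about O: T·sin29°·4.3 − 20·2.15 − 45·3.4 = 0 → T = 196/(4.3·0.48481) = 94.0191 ≈ 94.02 kN.
ΣF_x = 0: O_x − T·cos29° = 0 → O_x = 94.0191 × 0.87462 = 82.23 kN.
ΣF_y = 0: O_y + T·sin29° − 20 − 45 = 0 → O_y = 65 − 94.0191 × 0.48481 = 19.42 kN.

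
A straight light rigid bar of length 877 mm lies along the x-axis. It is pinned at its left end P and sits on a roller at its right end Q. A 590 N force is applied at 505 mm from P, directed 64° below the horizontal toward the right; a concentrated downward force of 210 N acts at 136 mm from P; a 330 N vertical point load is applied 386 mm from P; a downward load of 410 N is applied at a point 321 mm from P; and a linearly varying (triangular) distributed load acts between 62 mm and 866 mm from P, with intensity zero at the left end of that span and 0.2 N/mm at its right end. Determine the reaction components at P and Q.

Resultant of the triangular load: ½ × 0.2 × 804 = 80.4 N, acting at 598 mm from P (one-third of the span from the peak).
ΣM about P: Q_y·877 − 590·sin64°·505 − 210·136 − 330·386 − 410·321 − (½·0.2·804)·598 = 0 → Q_y = 603425/877 = 688.056 ≈ 688.1 N.
ΣF_y = 0: P_y + 688.056 − 590·sin64° − 210 − 330 − 410 − ½·0.2·804 = 0 → P_y = 872.6 N.
ΣF_x = 0: P_x + 590·cos64° = 0 → P_x = -258.6 N.

P_x = -258.6 N, P_y = 872.6 N, Q_y = 688.1 N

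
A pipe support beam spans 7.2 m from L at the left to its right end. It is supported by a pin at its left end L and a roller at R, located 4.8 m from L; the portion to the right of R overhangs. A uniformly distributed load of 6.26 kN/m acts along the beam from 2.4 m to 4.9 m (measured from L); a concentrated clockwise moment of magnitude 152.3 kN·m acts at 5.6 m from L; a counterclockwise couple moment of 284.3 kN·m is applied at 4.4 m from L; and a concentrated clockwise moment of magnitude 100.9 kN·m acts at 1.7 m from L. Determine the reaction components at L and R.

Resultant of the distributed load: 6.26 × 2.5 = 15.65 kN at 3.65 m from L.
Taking moments about L: R_y·4.8 − (6.26·2.5)·3.65 − 152.3 + 284.3 − 100.9 = 0 → R_y = 26.0225/4.8 = 5.42135 ≈ 5.421 kN.
ΣF_y = 0: L_y + 5.42135 − 6.26·2.5 = 0 → L_y = 10.23 kN.
ΣF_x = 0: no horizontal applied forces, so L_x = 0.

L_x = 0, L_y = 10.23 kN, R_y = 5.421 kN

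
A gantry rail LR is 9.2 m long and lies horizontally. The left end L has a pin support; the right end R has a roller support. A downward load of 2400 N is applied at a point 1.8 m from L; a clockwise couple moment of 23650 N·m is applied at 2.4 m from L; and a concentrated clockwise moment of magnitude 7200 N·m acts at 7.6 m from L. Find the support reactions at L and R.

L_x = 0, L_y = -1423 N, R_y = 3823 N

Moments about L: R_y·9.2 − 2400·1.8 − 23650 − 7200 = 0 → R_y = 35170/9.2 = 3822.83 ≈ 3823 N.
ΣF_y = 0: L_y + 3822.83 − 2400 = 0 → L_y = -1423 N.
ΣF_x = 0: no horizontal applied forces, so L_x = 0.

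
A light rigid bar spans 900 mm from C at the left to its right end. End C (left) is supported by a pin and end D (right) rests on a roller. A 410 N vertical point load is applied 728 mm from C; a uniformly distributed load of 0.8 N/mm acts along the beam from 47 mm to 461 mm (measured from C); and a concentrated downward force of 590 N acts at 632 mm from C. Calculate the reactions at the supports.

Resultant of the distributed load: 0.8 × 414 = 331.2 N at 254 mm from C.
Moments about C: D_y·900 − 410·728 − (0.8·414)·254 − 590·632 = 0 → D_y = 755484.8/900 = 839.428 ≈ 839.4 N.
ΣF_y = 0: C_y + 839.428 − 410 − 0.8·414 − 590 = 0 → C_y = 491.8 N.
ΣF_x = 0: no horizontal applied forces, so C_x = 0.

C_x = 0, C_y = 491.8 N, D_y = 839.4 N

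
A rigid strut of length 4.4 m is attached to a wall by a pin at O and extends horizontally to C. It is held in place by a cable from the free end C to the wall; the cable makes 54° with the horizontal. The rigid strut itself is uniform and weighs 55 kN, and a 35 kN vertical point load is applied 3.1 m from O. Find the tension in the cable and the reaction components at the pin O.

ΣM about O: T·sin54°·4.4 − 55·2.2 − 35·3.1 = 0 → T = 229.5/(4.4·0.809017) = 64.4722 ≈ 64.47 kN.
ΣF_x = 0: O_x − T·cos54° = 0 → O_x = 64.4722 × 0.587785 = 37.90 kN.
ΣF_y = 0: O_y + T·sin54° − 55 − 35 = 0 → O_y = 90 − 64.4722 × 0.809017 = 37.84 kN.

T = 64.47 kN, O_x = 37.90 kN, O_y = 37.84 kN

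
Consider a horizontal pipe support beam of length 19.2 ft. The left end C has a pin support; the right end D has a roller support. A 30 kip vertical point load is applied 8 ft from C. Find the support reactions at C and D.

C_x = 0, C_y = 17.50 kip, D_y = 12.50 kip

Moments about C: D_y·19.2 − 30·8 = 0 → D_y = 240/19.2 = 12.50 kip.
ΣF_y = 0: C_y + 12.5 − 30 = 0 → C_y = 17.50 kip.
ΣF_x = 0: no horizontal applied forces, so C_x = 0.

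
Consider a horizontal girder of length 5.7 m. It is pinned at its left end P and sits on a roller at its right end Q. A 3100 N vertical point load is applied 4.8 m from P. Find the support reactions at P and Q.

P_x = 0, P_y = 489.5 N, Q_y = 2611 N

Taking moments about P: Q_y·5.7 − 3100·4.8 = 0 → Q_y = 14880/5.7 = 2610.53 ≈ 2611 N.
ΣF_y = 0: P_y + 2610.53 − 3100 = 0 → P_y = 489.5 N.
ΣF_x = 0: no horizontal applied forces, so P_x = 0.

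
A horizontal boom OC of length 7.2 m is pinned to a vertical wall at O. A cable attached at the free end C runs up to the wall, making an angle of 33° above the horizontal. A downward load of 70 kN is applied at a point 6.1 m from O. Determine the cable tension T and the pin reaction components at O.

T = 108.9 kN, O_x = 91.32 kN, O_y = 10.69 kN

ΣM about O: T·sin33°·7.2 − 70·6.1 = 0 → T = 427/(7.2·0.544639) = 108.89 ≈ 108.9 kN.
ΣF_x = 0: O_x − T·cos33° = 0 → O_x = 108.89 × 0.838671 = 91.32 kN.
ΣF_y = 0: O_y + T·sin33° − 70 = 0 → O_y = 70 − 108.89 × 0.544639 = 10.69 kN.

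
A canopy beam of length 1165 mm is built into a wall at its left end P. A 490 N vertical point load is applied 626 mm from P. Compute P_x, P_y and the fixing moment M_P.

ΣF_x = 0: P_x = 0.
ΣF_y = 0: P_y − 490 = 0 → P_y = 490.0 N.
ΣM about P: M_P − 490·626 = 0 → M_P = 306700 N·mm.

P_x = 0, P_y = 490.0 N, M_P = 306700 N·mm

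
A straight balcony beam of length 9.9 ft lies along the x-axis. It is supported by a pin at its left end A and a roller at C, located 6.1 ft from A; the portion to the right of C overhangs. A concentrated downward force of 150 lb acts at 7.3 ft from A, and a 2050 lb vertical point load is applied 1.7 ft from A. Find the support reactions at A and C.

ΣM about A: C_y·6.1 − 150·7.3 − 2050·1.7 = 0 → C_y = 4580/6.1 = 750.82 ≈ 750.8 lb.
ΣF_y = 0: A_y + 750.82 − 150 − 2050 = 0 → A_y = 1449 lb.
ΣF_x = 0: no horizontal applied forces, so A_x = 0.

A_x = 0, A_y = 1449 lb, C_y = 750.8 lb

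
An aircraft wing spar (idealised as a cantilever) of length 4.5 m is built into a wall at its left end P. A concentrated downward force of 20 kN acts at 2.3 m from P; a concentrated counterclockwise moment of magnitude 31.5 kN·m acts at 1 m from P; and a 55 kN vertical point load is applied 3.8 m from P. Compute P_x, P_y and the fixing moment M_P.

ΣF_x = 0: P_x = 0.
ΣF_y = 0: P_y − 20 − 55 = 0 → P_y = 75.00 kN.
ΣM about P: M_P − 20·2.3 + 31.5 − 55·3.8 = 0 → M_P = 223.5 kN·m.

P_x = 0, P_y = 75.00 kN, M_P = 223.5 kN·m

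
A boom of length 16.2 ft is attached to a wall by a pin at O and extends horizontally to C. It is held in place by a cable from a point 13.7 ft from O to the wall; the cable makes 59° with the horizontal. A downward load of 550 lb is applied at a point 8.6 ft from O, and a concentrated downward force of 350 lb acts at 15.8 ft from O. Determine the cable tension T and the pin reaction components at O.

ΣM about O: T·sin59°·13.7 − 550·8.6 − 350·15.8 = 0 → T = 10260/(13.7·0.857167) = 873.698 ≈ 873.7 lb.
ΣF_x = 0: O_x − T·cos59° = 0 → O_x = 873.698 × 0.515038 = 450.0 lb.
ΣF_y = 0: O_y + T·sin59° − 550 − 350 = 0 → O_y = 900 − 873.698 × 0.857167 = 151.1 lb.

T = 873.7 lb, O_x = 450.0 lb, O_y = 151.1 lb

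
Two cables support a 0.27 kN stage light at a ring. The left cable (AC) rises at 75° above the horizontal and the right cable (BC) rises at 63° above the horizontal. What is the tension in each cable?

ΣF_x = 0: −T_AC·cos75° + T_BC·cos63° = 0 → T_BC = 0.570098·T_AC.
ΣF_y = 0: T_AC·sin75° + T_BC·sin63° = 0.27.
Substitute: T_AC·(0.965926 + 0.570098·0.891007) = 0.27 → T_AC = 0.183189 ≈ 0.1832 kN.
Then T_BC = 0.570098 × 0.183189 = 0.1044 kN.

T_AC = 0.1832 kN, T_BC = 0.1044 kN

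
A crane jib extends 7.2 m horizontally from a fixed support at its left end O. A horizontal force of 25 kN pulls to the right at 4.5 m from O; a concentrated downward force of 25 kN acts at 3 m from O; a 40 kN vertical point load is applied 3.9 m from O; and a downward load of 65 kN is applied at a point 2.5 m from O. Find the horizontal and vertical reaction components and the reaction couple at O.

ΣF_x = 0: O_x + 25 = 0 → O_x = -25.00 kN.
ΣF_y = 0: O_y − 25 − 40 − 65 = 0 → O_y = 130.0 kN.
ΣM about O: M_O − 25·3 − 40·3.9 − 65·2.5 = 0 → M_O = 393.5 kN·m.

O_x = -25.00 kN, O_y = 130.0 kN, M_O = 393.5 kN·m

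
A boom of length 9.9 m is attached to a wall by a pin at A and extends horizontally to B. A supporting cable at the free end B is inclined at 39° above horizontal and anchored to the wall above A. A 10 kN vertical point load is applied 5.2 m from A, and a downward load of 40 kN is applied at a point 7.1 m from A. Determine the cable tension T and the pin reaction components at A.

T = 53.93 kN, A_x = 41.91 kN, A_y = 16.06 kN

ΣM about A: T·sin39°·9.9 − 10·5.2 − 40·7.1 = 0 → T = 336/(9.9·0.62932) = 53.9303 ≈ 53.93 kN.
ΣF_x = 0: A_x − T·cos39° = 0 → A_x = 53.9303 × 0.777146 = 41.91 kN.
ΣF_y = 0: A_y + T·sin39° − 10 − 40 = 0 → A_y = 50 − 53.9303 × 0.62932 = 16.06 kN.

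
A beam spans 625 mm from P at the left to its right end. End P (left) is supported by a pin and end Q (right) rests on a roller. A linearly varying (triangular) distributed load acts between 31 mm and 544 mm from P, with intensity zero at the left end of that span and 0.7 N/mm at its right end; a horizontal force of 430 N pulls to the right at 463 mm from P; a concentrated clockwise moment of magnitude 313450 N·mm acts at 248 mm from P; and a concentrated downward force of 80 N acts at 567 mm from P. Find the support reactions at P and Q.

P_x = -430.0 N, P_y = -421.7 N, Q_y = 681.3 N

Resultant of the triangular load: ½ × 0.7 × 513 = 179.55 N, acting at 373 mm from P (one-third of the span from the peak).
Taking moments about P: Q_y·625 − (½·0.7·513)·373 − 313450 − 80·567 = 0 → Q_y = 425782.15/625 = 681.251 ≈ 681.3 N.
ΣF_y = 0: P_y + 681.251 − ½·0.7·513 − 80 = 0 → P_y = -421.7 N.
ΣF_x = 0: P_x + 430 = 0 → P_x = -430.0 N.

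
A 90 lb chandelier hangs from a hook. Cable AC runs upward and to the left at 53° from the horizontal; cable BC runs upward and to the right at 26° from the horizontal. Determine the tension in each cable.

T_AC = 82.41 lb, T_BC = 55.18 lb

ΣF_x = 0: −T_AC·cos53° + T_BC·cos26° = 0 → T_BC = 0.669581·T_AC.
ΣF_y = 0: T_AC·sin53° + T_BC·sin26° = 90.
Substitute: T_AC·(0.798636 + 0.669581·0.438371) = 90 → T_AC = 82.4054 ≈ 82.41 lb.
Then T_BC = 0.669581 × 82.4054 = 55.18 lb.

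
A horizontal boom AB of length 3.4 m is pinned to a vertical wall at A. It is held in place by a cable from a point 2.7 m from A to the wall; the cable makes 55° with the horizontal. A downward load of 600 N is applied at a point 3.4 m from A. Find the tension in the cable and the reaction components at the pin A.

ΣM about A: T·sin55°·2.7 − 600·3.4 = 0 → T = 2040/(2.7·0.819152) = 922.363 ≈ 922.4 N.
ΣF_x = 0: A_x − T·cos55° = 0 → A_x = 922.363 × 0.573576 = 529.0 N.
ΣF_y = 0: A_y + T·sin55° − 600 = 0 → A_y = 600 − 922.363 × 0.819152 = -155.6 N.

T = 922.4 N, A_x = 529.0 N, A_y = -155.6 N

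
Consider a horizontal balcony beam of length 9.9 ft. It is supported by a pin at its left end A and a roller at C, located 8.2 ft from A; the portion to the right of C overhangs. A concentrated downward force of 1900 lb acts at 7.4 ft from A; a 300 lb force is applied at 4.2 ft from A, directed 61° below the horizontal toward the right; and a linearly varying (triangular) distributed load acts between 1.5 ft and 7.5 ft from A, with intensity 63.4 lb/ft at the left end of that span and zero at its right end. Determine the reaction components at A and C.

Resultant of the triangular load: ½ × 63.4 × 6 = 190.2 lb, acting at 3.5 ft from A (one-third of the span from the peak).
ΣM about A: C_y·8.2 − 1900·7.4 − 300·sin61°·4.2 − (½·63.4·6)·3.5 = 0 → C_y = 15827.7/8.2 = 1930.21 ≈ 1930 lb.
ΣF_y = 0: A_y + 1930.21 − 1900 − 300·sin61° − ½·63.4·6 = 0 → A_y = 422.4 lb.
ΣF_x = 0: A_x + 300·cos61° = 0 → A_x = -145.4 lb.

A_x = -145.4 lb, A_y = 422.4 lb, C_y = 1930 lb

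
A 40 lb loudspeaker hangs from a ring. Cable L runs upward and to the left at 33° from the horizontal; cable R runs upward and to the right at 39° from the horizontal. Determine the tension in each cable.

T_L = 32.69 lb, T_R = 35.27 lb

ΣF_x = 0: −T_L·cos33° + T_R·cos39° = 0 → T_R = 1.07917·T_L.
ΣF_y = 0: T_L·sin33° + T_R·sin39° = 40.
Substitute: T_L·(0.544639 + 1.07917·0.62932) = 40 → T_L = 32.6856 ≈ 32.69 lb.
Then T_R = 1.07917 × 32.6856 = 35.27 lb.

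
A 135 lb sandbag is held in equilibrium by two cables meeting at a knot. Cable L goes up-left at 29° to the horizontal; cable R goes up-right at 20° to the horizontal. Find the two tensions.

ΣF_x = 0: −T_L·cos29° + T_R·cos20° = 0 → T_R = 0.930751·T_L.
ΣF_y = 0: T_L·sin29° + T_R·sin20° = 135.
Substitute: T_L·(0.48481 + 0.930751·0.34202) = 135 → T_L = 168.089 ≈ 168.1 lb.
Then T_R = 0.930751 × 168.089 = 156.4 lb.

T_L = 168.1 lb, T_R = 156.4 lb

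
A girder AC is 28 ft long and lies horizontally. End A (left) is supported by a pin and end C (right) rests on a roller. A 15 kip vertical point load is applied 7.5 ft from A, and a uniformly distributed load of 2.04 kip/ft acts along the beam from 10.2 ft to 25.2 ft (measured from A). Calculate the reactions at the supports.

Resultant of the distributed load: 2.04 × 15 = 30.6 kip at 17.7 ft from A.
ΣM about A: C_y·28 − 15·7.5 − (2.04·15)·17.7 = 0 → C_y = 654.12/28 = 23.3614 ≈ 23.36 kip.
ΣF_y = 0: A_y + 23.3614 − 15 − 2.04·15 = 0 → A_y = 22.24 kip.
ΣF_x = 0: no horizontal applied forces, so A_x = 0.

A_x = 0, A_y = 22.24 kip, C_y = 23.36 kip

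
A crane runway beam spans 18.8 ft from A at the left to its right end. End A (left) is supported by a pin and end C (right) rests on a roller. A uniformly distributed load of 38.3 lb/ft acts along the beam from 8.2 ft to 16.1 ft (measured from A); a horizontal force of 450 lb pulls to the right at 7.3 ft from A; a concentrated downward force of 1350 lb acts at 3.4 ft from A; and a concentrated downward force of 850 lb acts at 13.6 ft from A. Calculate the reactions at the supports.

A_x = -450.0 lb, A_y = 1448 lb, C_y = 1055 lb

Resultant of the distributed load: 38.3 × 7.9 = 302.57 lb at 12.15 ft from A.
Moments about A: C_y·18.8 − (38.3·7.9)·12.15 − 1350·3.4 − 850·13.6 = 0 → C_y = 19826.2255/18.8 = 1054.59 ≈ 1055 lb.
ΣF_y = 0: A_y + 1054.59 − 38.3·7.9 − 1350 − 850 = 0 → A_y = 1448 lb.
ΣF_x = 0: A_x + 450 = 0 → A_x = -450.0 lb.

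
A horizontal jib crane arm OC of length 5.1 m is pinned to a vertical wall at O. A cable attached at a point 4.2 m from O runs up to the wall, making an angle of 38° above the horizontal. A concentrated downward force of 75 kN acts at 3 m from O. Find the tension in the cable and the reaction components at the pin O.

T = 87.01 kN, O_x = 68.57 kN, O_y = 21.43 kN

ΣM about O: T·sin38°·4.2 − 75·3 = 0 → T = 225/(4.2·0.615661) = 87.0145 ≈ 87.01 kN.
ΣF_x = 0: O_x − T·cos38° = 0 → O_x = 87.0145 × 0.788011 = 68.57 kN.
ΣF_y = 0: O_y + T·sin38° − 75 = 0 → O_y = 75 − 87.0145 × 0.615661 = 21.43 kN.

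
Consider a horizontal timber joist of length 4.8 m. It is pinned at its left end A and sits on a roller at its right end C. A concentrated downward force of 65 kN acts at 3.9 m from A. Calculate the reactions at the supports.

ΣM about A: C_y·4.8 − 65·3.9 = 0 → C_y = 253.5/4.8 = 52.8125 ≈ 52.81 kN.
ΣF_y = 0: A_y + 52.8125 − 65 = 0 → A_y = 12.19 kN.
ΣF_x = 0: no horizontal applied forces, so A_x = 0.

A_x = 0, A_y = 12.19 kN, C_y = 52.81 kN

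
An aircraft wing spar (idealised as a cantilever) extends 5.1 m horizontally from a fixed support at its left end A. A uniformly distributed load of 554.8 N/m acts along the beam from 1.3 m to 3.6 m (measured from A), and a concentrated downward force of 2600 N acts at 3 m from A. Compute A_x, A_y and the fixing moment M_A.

Resultant of the distributed load: 554.8 × 2.3 = 1276.04 N at 2.45 m from A.
ΣF_x = 0: A_x = 0.
ΣF_y = 0: A_y − 554.8·2.3 − 2600 = 0 → A_y = 3876 N.
ΣM about A: M_A − (554.8·2.3)·2.45 − 2600·3 = 0 → M_A = 10930 N·m.

A_x = 0, A_y = 3876 N, M_A = 10930 N·m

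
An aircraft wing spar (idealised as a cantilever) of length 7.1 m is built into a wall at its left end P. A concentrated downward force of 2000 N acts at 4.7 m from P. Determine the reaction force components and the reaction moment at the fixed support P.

ΣF_x = 0: P_x = 0.
ΣF_y = 0: P_y − 2000 = 0 → P_y = 2000 N.
ΣM about P: M_P − 2000·4.7 = 0 → M_P = 9400 N·m.

P_x = 0, P_y = 2000 N, M_P = 9400 N·m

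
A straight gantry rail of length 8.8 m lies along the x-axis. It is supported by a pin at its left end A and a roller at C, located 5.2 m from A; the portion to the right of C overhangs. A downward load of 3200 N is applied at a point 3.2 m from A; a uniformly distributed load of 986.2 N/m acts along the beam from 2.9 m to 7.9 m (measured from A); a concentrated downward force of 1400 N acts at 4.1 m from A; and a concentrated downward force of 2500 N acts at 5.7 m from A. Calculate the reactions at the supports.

Resultant of the distributed load: 986.2 × 5 = 4931 N at 5.4 m from A.
Moments about A: C_y·5.2 − 3200·3.2 − (986.2·5)·5.4 − 1400·4.1 − 2500·5.7 = 0 → C_y = 56857.4/5.2 = 10934.1 ≈ 10930 N.
ΣF_y = 0: A_y + 10934.1 − 3200 − 986.2·5 − 1400 − 2500 = 0 → A_y = 1097 N.
ΣF_x = 0: no horizontal applied forces, so A_x = 0.

A_x = 0, A_y = 1097 N, C_y = 10930 N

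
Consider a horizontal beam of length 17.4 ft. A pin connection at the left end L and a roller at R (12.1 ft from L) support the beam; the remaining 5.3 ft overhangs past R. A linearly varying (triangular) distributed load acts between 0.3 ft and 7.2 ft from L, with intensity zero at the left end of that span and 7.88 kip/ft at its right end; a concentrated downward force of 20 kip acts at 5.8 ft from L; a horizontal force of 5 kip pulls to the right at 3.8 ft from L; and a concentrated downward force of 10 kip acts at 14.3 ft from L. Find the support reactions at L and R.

Resultant of the triangular load: ½ × 7.88 × 6.9 = 27.186 kip, acting at 4.9 ft from L (one-third of the span from the peak).
Moments about L: R_y·12.1 − (½·7.88·6.9)·4.9 − 20·5.8 − 10·14.3 = 0 → R_y = 392.2114/12.1 = 32.4142 ≈ 32.41 kip.
ΣF_y = 0: L_y + 32.4142 − ½·7.88·6.9 − 20 − 10 = 0 → L_y = 24.77 kip.
ΣF_x = 0: L_x + 5 = 0 → L_x = -5.000 kip.

L_x = -5.000 kip, L_y = 24.77 kip, R_y = 32.41 kip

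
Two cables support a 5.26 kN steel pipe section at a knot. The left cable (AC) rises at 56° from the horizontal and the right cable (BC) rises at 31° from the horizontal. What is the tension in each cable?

T_AC = 4.515 kN, T_BC = 2.945 kN

ΣF_x = 0: −T_AC·cos56° + T_BC·cos31° = 0 → T_BC = 0.652373·T_AC.
ΣF_y = 0: T_AC·sin56° + T_BC·sin31° = 5.26.
Substitute: T_AC·(0.829038 + 0.652373·0.515038) = 5.26 → T_AC = 4.51489 ≈ 4.515 kN.
Then T_BC = 0.652373 × 4.51489 = 2.945 kN.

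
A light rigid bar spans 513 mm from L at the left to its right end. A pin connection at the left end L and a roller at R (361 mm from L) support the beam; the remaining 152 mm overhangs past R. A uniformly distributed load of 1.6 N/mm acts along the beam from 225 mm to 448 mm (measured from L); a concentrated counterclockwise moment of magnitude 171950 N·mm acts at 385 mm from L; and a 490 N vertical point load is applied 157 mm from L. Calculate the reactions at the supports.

L_x = 0, L_y = 777.4 N, R_y = 69.37 N

Resultant of the distributed load: 1.6 × 223 = 356.8 N at 336.5 mm from L.
Moments about L: R_y·361 − (1.6·223)·336.5 + 171950 − 490·157 = 0 → R_y = 25043.2/361 = 69.3717 ≈ 69.37 N.
ΣF_y = 0: L_y + 69.3717 − 1.6·223 − 490 = 0 → L_y = 777.4 N.
ΣF_x = 0: no horizontal applied forces, so L_x = 0.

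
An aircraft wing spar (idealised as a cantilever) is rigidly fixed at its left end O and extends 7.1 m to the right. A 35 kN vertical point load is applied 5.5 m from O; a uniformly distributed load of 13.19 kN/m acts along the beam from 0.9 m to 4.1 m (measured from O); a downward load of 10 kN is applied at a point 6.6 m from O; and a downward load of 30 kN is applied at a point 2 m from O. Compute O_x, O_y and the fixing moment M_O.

Resultant of the distributed load: 13.19 × 3.2 = 42.208 kN at 2.5 m from O.
ΣF_x = 0: O_x = 0.
ΣF_y = 0: O_y − 35 − 13.19·3.2 − 10 − 30 = 0 → O_y = 117.2 kN.
ΣM about O: M_O − 35·5.5 − (13.19·3.2)·2.5 − 10·6.6 − 30·2 = 0 → M_O = 424.0 kN·m.

O_x = 0, O_y = 117.2 kN, M_O = 424.0 kN·m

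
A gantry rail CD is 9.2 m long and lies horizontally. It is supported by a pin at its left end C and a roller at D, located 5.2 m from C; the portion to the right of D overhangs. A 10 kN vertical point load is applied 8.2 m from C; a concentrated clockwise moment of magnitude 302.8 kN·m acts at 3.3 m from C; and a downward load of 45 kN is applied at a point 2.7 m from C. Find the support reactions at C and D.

C_x = 0, C_y = -42.37 kN, D_y = 97.37 kN

ΣM about C: D_y·5.2 − 10·8.2 − 302.8 − 45·2.7 = 0 → D_y = 506.3/5.2 = 97.3654 ≈ 97.37 kN.
ΣF_y = 0: C_y + 97.3654 − 10 − 45 = 0 → C_y = -42.37 kN.
ΣF_x = 0: no horizontal applied forces, so C_x = 0.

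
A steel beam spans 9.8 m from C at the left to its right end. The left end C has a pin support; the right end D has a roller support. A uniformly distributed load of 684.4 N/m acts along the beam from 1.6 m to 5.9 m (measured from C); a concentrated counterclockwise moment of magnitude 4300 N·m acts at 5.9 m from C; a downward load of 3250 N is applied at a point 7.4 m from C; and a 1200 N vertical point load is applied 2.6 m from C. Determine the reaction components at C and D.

C_x = 0, C_y = 3933 N, D_y = 3460 N

Resultant of the distributed load: 684.4 × 4.3 = 2942.92 N at 3.75 m from C.
Taking moments about C: D_y·9.8 − (684.4·4.3)·3.75 + 4300 − 3250·7.4 − 1200·2.6 = 0 → D_y = 33905.95/9.8 = 3459.79 ≈ 3460 N.
ΣF_y = 0: C_y + 3459.79 − 684.4·4.3 − 3250 − 1200 = 0 → C_y = 3933 N.
ΣF_x = 0: no horizontal applied forces, so C_x = 0.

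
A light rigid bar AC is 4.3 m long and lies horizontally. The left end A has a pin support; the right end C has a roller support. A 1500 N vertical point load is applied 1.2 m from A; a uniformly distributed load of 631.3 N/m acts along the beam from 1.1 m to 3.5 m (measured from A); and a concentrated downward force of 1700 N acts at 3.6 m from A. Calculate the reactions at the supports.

Resultant of the distributed load: 631.3 × 2.4 = 1515.12 N at 2.3 m from A.
Taking moments about A: C_y·4.3 − 1500·1.2 − (631.3·2.4)·2.3 − 1700·3.6 = 0 → C_y = 11404.776/4.3 = 2652.27 ≈ 2652 N.
ΣF_y = 0: A_y + 2652.27 − 1500 − 631.3·2.4 − 1700 = 0 → A_y = 2063 N.
ΣF_x = 0: no horizontal applied forces, so A_x = 0.

A_x = 0, A_y = 2063 N, C_y = 2652 N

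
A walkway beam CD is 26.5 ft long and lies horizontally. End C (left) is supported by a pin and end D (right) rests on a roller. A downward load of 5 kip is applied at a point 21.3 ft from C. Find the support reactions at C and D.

ΣM about C: D_y·26.5 − 5·21.3 = 0 → D_y = 106.5/26.5 = 4.01887 ≈ 4.019 kip.
ΣF_y = 0: C_y + 4.01887 − 5 = 0 → C_y = 0.9811 kip.
ΣF_x = 0: no horizontal applied forces, so C_x = 0.

C_x = 0, C_y = 0.9811 kip, D_y = 4.019 kip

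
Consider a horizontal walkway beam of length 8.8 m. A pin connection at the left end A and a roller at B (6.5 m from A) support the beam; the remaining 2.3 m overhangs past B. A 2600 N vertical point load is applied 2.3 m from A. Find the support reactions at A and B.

A_x = 0, A_y = 1680 N, B_y = 920.0 N

Moments about A: B_y·6.5 − 2600·2.3 = 0 → B_y = 5980/6.5 = 920.0 N.
ΣF_y = 0: A_y + 920 − 2600 = 0 → A_y = 1680 N.
ΣF_x = 0: no horizontal applied forces, so A_x = 0.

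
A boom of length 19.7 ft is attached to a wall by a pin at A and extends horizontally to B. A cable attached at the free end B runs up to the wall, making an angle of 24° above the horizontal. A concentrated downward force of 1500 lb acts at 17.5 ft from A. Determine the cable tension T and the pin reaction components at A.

ΣM about A: T·sin24°·19.7 − 1500·17.5 = 0 → T = 26250/(19.7·0.406737) = 3276.04 ≈ 3276 lb.
ΣF_x = 0: A_x − T·cos24° = 0 → A_x = 3276.04 × 0.913545 = 2993 lb.
ΣF_y = 0: A_y + T·sin24° − 1500 = 0 → A_y = 1500 − 3276.04 × 0.406737 = 167.5 lb.

T = 3276 lb, A_x = 2993 lb, A_y = 167.5 lb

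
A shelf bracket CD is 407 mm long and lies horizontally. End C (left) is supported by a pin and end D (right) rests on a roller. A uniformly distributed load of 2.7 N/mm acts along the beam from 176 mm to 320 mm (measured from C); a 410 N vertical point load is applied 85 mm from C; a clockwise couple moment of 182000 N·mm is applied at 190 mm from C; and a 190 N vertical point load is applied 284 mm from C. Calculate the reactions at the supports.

C_x = 0, C_y = 86.51 N, D_y = 902.3 N

Resultant of the distributed load: 2.7 × 144 = 388.8 N at 248 mm from C.
ΣM about C: D_y·407 − (2.7·144)·248 − 410·85 − 182000 − 190·284 = 0 → D_y = 367232.4/407 = 902.291 ≈ 902.3 N.
ΣF_y = 0: C_y + 902.291 − 2.7·144 − 410 − 190 = 0 → C_y = 86.51 N.
ΣF_x = 0: no horizontal applied forces, so C_x = 0.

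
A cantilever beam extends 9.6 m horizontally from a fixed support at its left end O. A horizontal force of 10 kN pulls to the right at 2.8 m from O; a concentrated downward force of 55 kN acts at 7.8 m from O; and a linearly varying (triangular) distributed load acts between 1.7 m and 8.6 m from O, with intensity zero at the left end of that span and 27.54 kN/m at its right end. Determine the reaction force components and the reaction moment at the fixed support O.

Resultant of the triangular load: ½ × 27.54 × 6.9 = 95.013 kN, acting at 6.3 m from O (one-third of the span from the peak).
ΣF_x = 0: O_x + 10 = 0 → O_x = -10.00 kN.
ΣF_y = 0: O_y − 55 − ½·27.54·6.9 = 0 → O_y = 150.0 kN.
ΣM about O: M_O − 55·7.8 − (½·27.54·6.9)·6.3 = 0 → M_O = 1028 kN·m.

O_x = -10.00 kN, O_y = 150.0 kN, M_O = 1028 kN·m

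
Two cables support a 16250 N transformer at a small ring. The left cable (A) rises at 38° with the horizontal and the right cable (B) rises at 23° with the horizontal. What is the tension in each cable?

T_A = 17100 N, T_B = 14640 N

ΣF_x = 0: −T_A·cos38° + T_B·cos23° = 0 → T_B = 0.856064·T_A.
ΣF_y = 0: T_A·sin38° + T_B·sin23° = 16250.
Substitute: T_A·(0.615661 + 0.856064·0.390731) = 16250 → T_A = 17102.5 ≈ 17100 N.
Then T_B = 0.856064 × 17102.5 = 14640 N.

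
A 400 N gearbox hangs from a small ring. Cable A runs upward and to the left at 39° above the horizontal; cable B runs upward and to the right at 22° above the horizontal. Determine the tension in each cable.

ΣF_x = 0: −T_A·cos39° + T_B·cos22° = 0 → T_B = 0.838179·T_A.
ΣF_y = 0: T_A·sin39° + T_B·sin22° = 400.
Substitute: T_A·(0.62932 + 0.838179·0.374607) = 400 → T_A = 424.04 ≈ 424.0 N.
Then T_B = 0.838179 × 424.04 = 355.4 N.

T_A = 424.0 N, T_B = 355.4 N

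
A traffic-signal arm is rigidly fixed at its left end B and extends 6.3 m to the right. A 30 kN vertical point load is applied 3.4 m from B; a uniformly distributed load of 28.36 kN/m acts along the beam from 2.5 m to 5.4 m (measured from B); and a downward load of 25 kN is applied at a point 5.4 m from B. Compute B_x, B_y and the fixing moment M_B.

Resultant of the distributed load: 28.36 × 2.9 = 82.244 kN at 3.95 m from B.
ΣF_x = 0: B_x = 0.
ΣF_y = 0: B_y − 30 − 28.36·2.9 − 25 = 0 → B_y = 137.2 kN.
ΣM about B: M_B − 30·3.4 − (28.36·2.9)·3.95 − 25·5.4 = 0 → M_B = 561.9 kN·m.

B_x = 0, B_y = 137.2 kN, M_B = 561.9 kN·m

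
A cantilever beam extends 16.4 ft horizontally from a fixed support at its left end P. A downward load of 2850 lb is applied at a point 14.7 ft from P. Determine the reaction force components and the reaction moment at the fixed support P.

ΣF_x = 0: P_x = 0.
ΣF_y = 0: P_y − 2850 = 0 → P_y = 2850 lb.
ΣM about P: M_P − 2850·14.7 = 0 → M_P = 41900 lb·ft.

P_x = 0, P_y = 2850 lb, M_P = 41900 lb·ft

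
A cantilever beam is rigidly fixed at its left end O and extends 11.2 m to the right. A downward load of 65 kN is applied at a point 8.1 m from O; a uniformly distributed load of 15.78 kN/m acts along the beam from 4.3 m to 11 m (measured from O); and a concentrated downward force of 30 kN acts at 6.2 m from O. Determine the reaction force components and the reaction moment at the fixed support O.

Resultant of the distributed load: 15.78 × 6.7 = 105.726 kN at 7.65 m from O.
ΣF_x = 0: O_x = 0.
ΣF_y = 0: O_y − 65 − 15.78·6.7 − 30 = 0 → O_y = 200.7 kN.
ΣM about O: M_O − 65·8.1 − (15.78·6.7)·7.65 − 30·6.2 = 0 → M_O = 1521 kN·m.

O_x = 0, O_y = 200.7 kN, M_O = 1521 kN·m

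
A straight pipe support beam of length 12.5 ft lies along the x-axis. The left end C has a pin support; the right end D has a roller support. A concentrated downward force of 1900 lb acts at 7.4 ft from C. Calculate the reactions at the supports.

C_x = 0, C_y = 775.2 lb, D_y = 1125 lb

Taking moments about C: D_y·12.5 − 1900·7.4 = 0 → D_y = 14060/12.5 = 1124.8 ≈ 1125 lb.
ΣF_y = 0: C_y + 1124.8 − 1900 = 0 → C_y = 775.2 lb.
ΣF_x = 0: no horizontal applied forces, so C_x = 0.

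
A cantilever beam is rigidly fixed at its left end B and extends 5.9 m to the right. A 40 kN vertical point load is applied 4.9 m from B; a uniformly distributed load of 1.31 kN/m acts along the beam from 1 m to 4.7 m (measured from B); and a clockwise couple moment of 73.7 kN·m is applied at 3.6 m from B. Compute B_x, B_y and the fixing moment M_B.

B_x = 0, B_y = 44.85 kN, M_B = 283.5 kN·m

Resultant of the distributed load: 1.31 × 3.7 = 4.847 kN at 2.85 m from B.
ΣF_x = 0: B_x = 0.
ΣF_y = 0: B_y − 40 − 1.31·3.7 = 0 → B_y = 44.85 kN.
ΣM about B: M_B − 40·4.9 − (1.31·3.7)·2.85 − 73.7 = 0 → M_B = 283.5 kN·m.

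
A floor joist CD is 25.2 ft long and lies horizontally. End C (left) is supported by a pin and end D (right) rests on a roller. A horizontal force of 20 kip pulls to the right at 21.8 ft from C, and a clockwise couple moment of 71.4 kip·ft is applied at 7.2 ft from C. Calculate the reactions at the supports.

C_x = -20.00 kip, C_y = -2.833 kip, D_y = 2.833 kip

Moments about C: D_y·25.2 − 71.4 = 0 → D_y = 71.4/25.2 = 2.83333 ≈ 2.833 kip.
ΣF_y = 0: C_y + 2.83333  = 0 → C_y = -2.833 kip.
ΣF_x = 0: C_x + 20 = 0 → C_x = -20.00 kip.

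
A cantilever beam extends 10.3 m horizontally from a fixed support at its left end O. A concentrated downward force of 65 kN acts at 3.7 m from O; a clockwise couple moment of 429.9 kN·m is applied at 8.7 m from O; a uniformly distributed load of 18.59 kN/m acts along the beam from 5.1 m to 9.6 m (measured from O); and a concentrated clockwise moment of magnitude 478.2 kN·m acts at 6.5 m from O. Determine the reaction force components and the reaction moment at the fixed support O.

Resultant of the distributed load: 18.59 × 4.5 = 83.655 kN at 7.35 m from O.
ΣF_x = 0: O_x = 0.
ΣF_y = 0: O_y − 65 − 18.59·4.5 = 0 → O_y = 148.7 kN.
ΣM about O: M_O − 65·3.7 − 429.9 − (18.59·4.5)·7.35 − 478.2 = 0 → M_O = 1763 kN·m.

O_x = 0, O_y = 148.7 kN, M_O = 1763 kN·m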